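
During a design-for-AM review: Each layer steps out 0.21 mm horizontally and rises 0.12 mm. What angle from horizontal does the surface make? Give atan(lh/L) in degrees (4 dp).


angle = atan(0.12/0.21) = 29.7449 degrees


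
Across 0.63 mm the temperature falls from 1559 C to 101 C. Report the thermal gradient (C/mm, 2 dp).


G = (1559-101)/0.63 = 2314.29 C/mm


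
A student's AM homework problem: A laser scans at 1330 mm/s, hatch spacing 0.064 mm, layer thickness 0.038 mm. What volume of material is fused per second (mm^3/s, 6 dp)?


Rate = 1330 * 0.064 * 0.038 = 3.23456 mm^3/s


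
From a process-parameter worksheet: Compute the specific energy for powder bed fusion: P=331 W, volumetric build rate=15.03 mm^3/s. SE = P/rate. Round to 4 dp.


SE = 331 / 15.03 = 22.0226 J/mm^3


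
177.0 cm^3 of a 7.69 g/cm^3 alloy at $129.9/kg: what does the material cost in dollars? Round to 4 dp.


Mass = 177.0*7.69/1000 = 1.36113 kg
Cost = 1.36113 * 129.9 = 176.8108 $


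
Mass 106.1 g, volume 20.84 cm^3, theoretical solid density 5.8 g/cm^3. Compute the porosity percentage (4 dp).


rho_part = 106.1 / 20.84 = 5.09117083 g/cm^3
Porosity = (1 - 5.09117083/5.8)*100 = 12.2212 %


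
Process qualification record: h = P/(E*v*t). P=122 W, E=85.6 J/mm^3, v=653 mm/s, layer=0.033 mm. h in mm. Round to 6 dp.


h = 122 / (85.6*653*0.033) = 0.066139 mm


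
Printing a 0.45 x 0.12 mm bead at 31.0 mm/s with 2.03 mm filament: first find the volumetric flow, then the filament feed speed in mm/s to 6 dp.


Q = 0.45 * 0.12 * 31.0 = 1.674 mm^3/s
A_fil = pi*(2.03/2)^2 = 3.23654729 mm^2
v_feed = 1.674 / 3.23654729 = 0.517218 mm/s


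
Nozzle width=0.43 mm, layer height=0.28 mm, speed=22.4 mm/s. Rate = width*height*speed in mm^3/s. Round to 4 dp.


Rate = 0.43 * 0.28 * 22.4 = 2.697 mm^3/s


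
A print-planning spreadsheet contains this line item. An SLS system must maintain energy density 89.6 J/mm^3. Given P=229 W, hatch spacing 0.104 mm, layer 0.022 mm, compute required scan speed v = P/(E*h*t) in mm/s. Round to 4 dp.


v = 229 / (89.6*0.104*0.022) = 1117.047 mm/s


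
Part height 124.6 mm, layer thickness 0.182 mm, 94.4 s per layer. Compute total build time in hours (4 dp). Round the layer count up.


Layers = ceil(124.6/0.182) = 685
t = 685 * 94.4 / 3600 = 17.9622 hrs


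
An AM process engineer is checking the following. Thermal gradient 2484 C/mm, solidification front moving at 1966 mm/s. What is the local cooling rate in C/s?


CR = 2484 * 1966 = 4883544 C/s


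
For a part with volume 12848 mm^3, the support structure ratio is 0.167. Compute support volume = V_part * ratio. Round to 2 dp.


V_support = 12848 * 0.167 = 2145.62 mm^3


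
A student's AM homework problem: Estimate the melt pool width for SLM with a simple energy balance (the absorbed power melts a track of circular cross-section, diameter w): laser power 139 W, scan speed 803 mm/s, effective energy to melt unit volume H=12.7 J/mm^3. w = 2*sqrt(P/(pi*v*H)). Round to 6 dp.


w = 2*sqrt(139/(pi*803*12.7)) = 0.131736 mm


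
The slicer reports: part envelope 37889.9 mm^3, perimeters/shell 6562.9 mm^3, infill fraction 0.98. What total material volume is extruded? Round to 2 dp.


V_infill = (37889.9 - 6562.9) * 0.98 = 30700.46
V_total = 6562.9 + 30700.46 = 37263.36 mm^3


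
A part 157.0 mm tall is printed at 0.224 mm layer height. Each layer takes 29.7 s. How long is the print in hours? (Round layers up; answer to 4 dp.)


Layers = ceil(157.0/0.224) = 701
t = 701 * 29.7 / 3600 = 5.7833 hrs


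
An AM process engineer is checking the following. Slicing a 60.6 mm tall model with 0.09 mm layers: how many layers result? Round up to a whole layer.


Layers = ceil(60.6/0.09) = 674


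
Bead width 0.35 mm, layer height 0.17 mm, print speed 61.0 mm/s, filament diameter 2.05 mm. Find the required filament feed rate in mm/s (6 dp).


Q = 0.35 * 0.17 * 61.0 = 3.6295 mm^3/s
A_fil = pi*(2.05/2)^2 = 3.30063578 mm^2
v_feed = 3.6295 / 3.30063578 = 1.099637 mm/s


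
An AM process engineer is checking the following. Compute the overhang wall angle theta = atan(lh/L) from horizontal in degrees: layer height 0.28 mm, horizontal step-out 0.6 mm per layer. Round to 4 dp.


angle = atan(0.28/0.6) = 25.0169 degrees


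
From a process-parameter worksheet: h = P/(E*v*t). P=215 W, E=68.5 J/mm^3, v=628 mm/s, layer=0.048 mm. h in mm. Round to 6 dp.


h = 215 / (68.5*628*0.048) = 0.104123 mm


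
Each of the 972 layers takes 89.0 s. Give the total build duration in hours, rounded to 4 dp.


t = 972 * 89.0 / 3600 = 24.03 hrs


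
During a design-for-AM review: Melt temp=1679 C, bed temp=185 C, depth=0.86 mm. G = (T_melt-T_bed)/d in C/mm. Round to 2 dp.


G = (1679-185)/0.86 = 1737.21 C/mm


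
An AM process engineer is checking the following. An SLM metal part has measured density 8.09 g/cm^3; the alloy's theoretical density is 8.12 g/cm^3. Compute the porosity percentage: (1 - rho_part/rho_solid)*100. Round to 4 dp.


Porosity = (1-8.09/8.12)*100 = 0.3695 %


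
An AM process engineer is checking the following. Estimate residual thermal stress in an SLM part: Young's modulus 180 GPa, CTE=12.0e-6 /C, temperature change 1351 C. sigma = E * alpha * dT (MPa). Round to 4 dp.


sigma = 180*1000 * 12.0e-6 * 1351 = 2918.16 MPa


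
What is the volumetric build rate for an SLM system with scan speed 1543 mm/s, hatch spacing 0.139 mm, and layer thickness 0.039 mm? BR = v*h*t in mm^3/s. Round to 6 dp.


Rate = 1543 * 0.139 * 0.039 = 8.364603 mm^3/s


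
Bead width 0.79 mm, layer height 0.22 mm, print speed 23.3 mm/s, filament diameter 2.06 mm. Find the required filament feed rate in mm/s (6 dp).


Q = 0.79 * 0.22 * 23.3 = 4.04954 mm^3/s
A_fil = pi*(2.06/2)^2 = 3.33291565 mm^2
v_feed = 4.04954 / 3.33291565 = 1.215014 mm/s


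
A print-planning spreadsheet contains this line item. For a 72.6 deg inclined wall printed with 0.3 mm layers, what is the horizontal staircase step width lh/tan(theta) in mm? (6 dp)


step = 0.3 / tan(72.6) = 0.094014 mm


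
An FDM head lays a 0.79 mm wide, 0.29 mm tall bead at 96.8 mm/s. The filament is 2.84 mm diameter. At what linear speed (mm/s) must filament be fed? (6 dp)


Q = 0.79 * 0.29 * 96.8 = 22.17688 mm^3/s
A_fil = pi*(2.84/2)^2 = 6.33470743 mm^2
v_feed = 22.17688 / 6.33470743 = 3.500853 mm/s


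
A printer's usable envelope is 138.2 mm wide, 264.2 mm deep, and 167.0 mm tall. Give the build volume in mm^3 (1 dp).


V = 138.2 * 264.2 * 167.0 = 6097577.5 mm^3


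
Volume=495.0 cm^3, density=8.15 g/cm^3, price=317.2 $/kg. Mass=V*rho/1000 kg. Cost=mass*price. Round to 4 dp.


Mass = 495.0*8.15/1000 = 4.03425 kg
Cost = 4.03425 * 317.2 = 1279.6641 $


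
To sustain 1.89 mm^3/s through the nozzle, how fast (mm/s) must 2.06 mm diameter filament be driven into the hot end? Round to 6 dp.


A = pi*(2.06/2)^2 = 3.332916
v = 1.89 / 3.332916 = 0.567071 mm/s


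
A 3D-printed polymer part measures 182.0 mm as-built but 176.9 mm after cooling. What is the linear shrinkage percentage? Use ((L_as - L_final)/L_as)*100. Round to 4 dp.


Shrinkage = ((182.0-176.9)/182.0)*100 = 2.8022 %


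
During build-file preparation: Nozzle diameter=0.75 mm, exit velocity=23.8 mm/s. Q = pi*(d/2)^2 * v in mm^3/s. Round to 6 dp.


A = pi*(0.75/2)^2 = 0.44178647 mm^2
Q = 0.44178647 * 23.8 = 10.514518 mm^3/s


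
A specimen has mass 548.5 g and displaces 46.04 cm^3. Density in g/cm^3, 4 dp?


rho = 548.5 / 46.04 = 11.9136 g/cm^3


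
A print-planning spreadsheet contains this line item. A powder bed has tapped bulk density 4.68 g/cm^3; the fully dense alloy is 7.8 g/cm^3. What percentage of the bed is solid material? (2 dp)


Packing = (4.68/7.8)*100 = 60.0 %


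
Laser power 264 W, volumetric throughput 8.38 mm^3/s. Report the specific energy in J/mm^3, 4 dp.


SE = 264 / 8.38 = 31.5036 J/mm^3


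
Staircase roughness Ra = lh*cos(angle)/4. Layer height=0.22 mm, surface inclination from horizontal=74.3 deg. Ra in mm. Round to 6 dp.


Ra = 0.22 * cos(74.3) / 4 = 0.014883 mm


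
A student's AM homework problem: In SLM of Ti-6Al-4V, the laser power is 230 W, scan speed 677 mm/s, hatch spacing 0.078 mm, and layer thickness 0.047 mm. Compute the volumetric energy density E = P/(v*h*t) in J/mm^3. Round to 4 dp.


E = 230 / (677*0.078*0.047) = 92.6716 J/mm^3


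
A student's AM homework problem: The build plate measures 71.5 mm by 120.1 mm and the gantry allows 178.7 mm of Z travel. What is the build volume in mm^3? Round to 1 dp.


V = 71.5 * 120.1 * 178.7 = 1534523.7 mm^3


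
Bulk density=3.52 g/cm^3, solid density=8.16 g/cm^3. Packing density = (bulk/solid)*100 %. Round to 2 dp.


Packing = (3.52/8.16)*100 = 43.14 %


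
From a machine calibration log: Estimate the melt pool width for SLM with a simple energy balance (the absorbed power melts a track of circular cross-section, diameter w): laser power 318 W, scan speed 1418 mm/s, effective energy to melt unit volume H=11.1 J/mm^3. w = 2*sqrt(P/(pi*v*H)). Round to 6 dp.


w = 2*sqrt(318/(pi*1418*11.1)) = 0.160387 mm


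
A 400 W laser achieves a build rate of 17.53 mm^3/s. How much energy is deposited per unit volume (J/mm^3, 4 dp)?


SE = 400 / 17.53 = 22.818 J/mm^3


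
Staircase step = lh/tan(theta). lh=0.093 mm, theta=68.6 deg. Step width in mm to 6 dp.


step = 0.093 / tan(68.6) = 0.036446 mm


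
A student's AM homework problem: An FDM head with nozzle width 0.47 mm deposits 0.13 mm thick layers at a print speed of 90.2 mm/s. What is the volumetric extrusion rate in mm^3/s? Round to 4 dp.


Rate = 0.47 * 0.13 * 90.2 = 5.5112 mm^3/s


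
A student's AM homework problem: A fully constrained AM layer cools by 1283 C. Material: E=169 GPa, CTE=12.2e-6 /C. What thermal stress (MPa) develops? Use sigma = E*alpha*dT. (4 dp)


sigma = 169*1000 * 12.2e-6 * 1283 = 2645.2894 MPa


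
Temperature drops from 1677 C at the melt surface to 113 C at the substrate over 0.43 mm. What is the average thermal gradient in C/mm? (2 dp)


G = (1677-113)/0.43 = 3637.21 C/mm


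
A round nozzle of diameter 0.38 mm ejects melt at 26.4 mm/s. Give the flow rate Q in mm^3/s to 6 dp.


A = pi*(0.38/2)^2 = 0.11341149 mm^2
Q = 0.11341149 * 26.4 = 2.994063 mm^3/s


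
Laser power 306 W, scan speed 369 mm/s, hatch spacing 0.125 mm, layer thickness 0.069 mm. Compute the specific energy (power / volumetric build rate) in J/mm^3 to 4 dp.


Build rate = 369 * 0.125 * 0.069 = 3.182625 mm^3/s
SE = 306 / 3.182625 = 96.147 J/mm^3


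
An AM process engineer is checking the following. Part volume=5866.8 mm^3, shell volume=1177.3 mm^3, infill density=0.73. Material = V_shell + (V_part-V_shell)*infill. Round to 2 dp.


V_infill = (5866.8 - 1177.3) * 0.73 = 3423.34
V_total = 1177.3 + 3423.34 = 4600.64 mm^3


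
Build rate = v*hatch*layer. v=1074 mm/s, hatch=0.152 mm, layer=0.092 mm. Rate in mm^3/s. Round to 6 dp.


Rate = 1074 * 0.152 * 0.092 = 15.018816 mm^3/s


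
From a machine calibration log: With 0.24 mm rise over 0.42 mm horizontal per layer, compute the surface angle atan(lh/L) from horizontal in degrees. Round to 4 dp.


angle = atan(0.24/0.42) = 29.7449 degrees


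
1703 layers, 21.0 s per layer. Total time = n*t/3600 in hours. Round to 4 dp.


t = 1703 * 21.0 / 3600 = 9.9342 hrs


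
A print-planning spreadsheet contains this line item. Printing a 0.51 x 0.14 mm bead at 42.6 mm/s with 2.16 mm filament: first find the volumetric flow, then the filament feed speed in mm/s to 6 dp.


Q = 0.51 * 0.14 * 42.6 = 3.04164 mm^3/s
A_fil = pi*(2.16/2)^2 = 3.66435367 mm^2
v_feed = 3.04164 / 3.66435367 = 0.830062 mm/s


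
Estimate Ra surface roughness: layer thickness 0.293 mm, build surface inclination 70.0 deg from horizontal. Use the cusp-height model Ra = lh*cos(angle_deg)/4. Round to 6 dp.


Ra = 0.293 * cos(70.0) / 4 = 0.025053 mm


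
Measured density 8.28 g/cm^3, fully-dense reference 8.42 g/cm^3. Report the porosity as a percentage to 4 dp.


Porosity = (1-8.28/8.42)*100 = 1.6627 %


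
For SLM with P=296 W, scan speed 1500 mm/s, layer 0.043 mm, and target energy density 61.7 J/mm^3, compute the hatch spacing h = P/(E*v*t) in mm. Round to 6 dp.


h = 296 / (61.7*1500*0.043) = 0.074378 mm


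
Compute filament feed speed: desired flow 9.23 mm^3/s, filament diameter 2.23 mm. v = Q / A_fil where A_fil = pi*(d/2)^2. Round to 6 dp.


A = pi*(2.23/2)^2 = 3.905707
v = 9.23 / 3.905707 = 2.363209 mm/s


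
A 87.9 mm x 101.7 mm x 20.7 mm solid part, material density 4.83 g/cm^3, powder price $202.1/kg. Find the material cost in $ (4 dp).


V = 87.9 * 101.7 * 20.7 = 185046.201 mm^3 = 185.046201 cm^3
Mass = 185.046201 * 4.83 / 1000 = 0.89377315 kg
Cost = 0.89377315 * 202.1 = 180.6316 $


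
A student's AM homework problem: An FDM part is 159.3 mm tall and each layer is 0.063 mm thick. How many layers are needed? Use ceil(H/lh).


Layers = ceil(159.3/0.063) = 2529


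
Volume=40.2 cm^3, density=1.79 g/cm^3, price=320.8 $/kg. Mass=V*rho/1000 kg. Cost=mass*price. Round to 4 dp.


Mass = 40.2*1.79/1000 = 0.071958 kg
Cost = 0.071958 * 320.8 = 23.0841 $


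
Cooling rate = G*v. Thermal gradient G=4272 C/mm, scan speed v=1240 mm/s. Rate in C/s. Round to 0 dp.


CR = 4272 * 1240 = 5297280 C/s


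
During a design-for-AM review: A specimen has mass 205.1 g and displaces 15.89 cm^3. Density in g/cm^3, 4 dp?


rho = 205.1 / 15.89 = 12.9075 g/cm^3


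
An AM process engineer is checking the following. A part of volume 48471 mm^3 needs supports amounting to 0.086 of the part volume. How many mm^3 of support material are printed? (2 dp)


V_support = 48471 * 0.086 = 4168.51 mm^3


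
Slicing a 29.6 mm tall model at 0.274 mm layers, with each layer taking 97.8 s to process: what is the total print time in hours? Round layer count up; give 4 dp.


Layers = ceil(29.6/0.274) = 109
t = 109 * 97.8 / 3600 = 2.9612 hrs


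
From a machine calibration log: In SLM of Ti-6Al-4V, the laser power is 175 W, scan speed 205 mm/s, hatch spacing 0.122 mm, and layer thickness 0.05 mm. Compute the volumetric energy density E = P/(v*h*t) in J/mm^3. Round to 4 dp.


E = 175 / (205*0.122*0.05) = 139.944 J/mm^3


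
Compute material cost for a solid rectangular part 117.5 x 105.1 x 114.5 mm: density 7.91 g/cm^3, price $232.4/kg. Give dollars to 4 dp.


V = 117.5 * 105.1 * 114.5 = 1413989.125 mm^3 = 1413.989125 cm^3
Mass = 1413.989125 * 7.91 / 1000 = 11.18465398 kg
Cost = 11.18465398 * 232.4 = 2599.3136 $


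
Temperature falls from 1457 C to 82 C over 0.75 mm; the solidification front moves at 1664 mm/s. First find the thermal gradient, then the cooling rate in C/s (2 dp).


G = (1457-82)/0.75 = 1833.33333333 C/mm
CR = 1833.33333333 * 1664 = 3050666.67 C/s


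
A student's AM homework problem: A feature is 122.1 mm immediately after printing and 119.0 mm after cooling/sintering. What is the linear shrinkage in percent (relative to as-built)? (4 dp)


Shrinkage = ((122.1-119.0)/122.1)*100 = 2.5389 %


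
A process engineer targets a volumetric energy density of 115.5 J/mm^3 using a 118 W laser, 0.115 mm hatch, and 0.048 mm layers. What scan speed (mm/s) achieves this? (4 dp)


v = 118 / (115.5*0.115*0.048) = 185.0806 mm/s


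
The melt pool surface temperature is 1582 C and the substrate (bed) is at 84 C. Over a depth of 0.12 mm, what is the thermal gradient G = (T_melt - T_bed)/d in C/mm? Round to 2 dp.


G = (1582-84)/0.12 = 12483.33 C/mm


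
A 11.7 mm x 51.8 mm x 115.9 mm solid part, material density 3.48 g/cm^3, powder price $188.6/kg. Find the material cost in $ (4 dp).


V = 11.7 * 51.8 * 115.9 = 70242.354 mm^3 = 70.242354 cm^3
Mass = 70.242354 * 3.48 / 1000 = 0.24444339 kg
Cost = 0.24444339 * 188.6 = 46.102 $


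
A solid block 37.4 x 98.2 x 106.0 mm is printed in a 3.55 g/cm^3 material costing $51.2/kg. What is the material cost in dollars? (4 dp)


V = 37.4 * 98.2 * 106.0 = 389304.08 mm^3 = 389.30408 cm^3
Mass = 389.30408 * 3.55 / 1000 = 1.38202948 kg
Cost = 1.38202948 * 51.2 = 70.7599 $


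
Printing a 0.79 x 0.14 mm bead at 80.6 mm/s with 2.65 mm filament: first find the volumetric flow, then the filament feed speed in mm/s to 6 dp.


Q = 0.79 * 0.14 * 80.6 = 8.91436 mm^3/s
A_fil = pi*(2.65/2)^2 = 5.5154586 mm^2
v_feed = 8.91436 / 5.5154586 = 1.61625 mm/s


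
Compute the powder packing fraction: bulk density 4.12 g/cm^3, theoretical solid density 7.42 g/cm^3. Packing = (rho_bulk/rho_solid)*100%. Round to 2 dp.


Packing = (4.12/7.42)*100 = 55.53 %


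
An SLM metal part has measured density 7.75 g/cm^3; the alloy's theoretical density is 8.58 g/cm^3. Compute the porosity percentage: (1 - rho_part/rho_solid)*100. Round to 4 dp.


Porosity = (1-7.75/8.58)*100 = 9.6737 %


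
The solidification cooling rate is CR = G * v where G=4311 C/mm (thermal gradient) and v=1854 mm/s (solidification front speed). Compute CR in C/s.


CR = 4311 * 1854 = 7992594 C/s


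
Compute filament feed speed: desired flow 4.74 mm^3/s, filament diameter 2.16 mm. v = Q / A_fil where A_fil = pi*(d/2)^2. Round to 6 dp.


A = pi*(2.16/2)^2 = 3.664354
v = 4.74 / 3.664354 = 1.293543 mm/s


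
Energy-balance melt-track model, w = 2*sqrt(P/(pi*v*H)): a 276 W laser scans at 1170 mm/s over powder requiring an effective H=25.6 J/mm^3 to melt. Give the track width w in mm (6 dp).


w = 2*sqrt(276/(pi*1170*25.6)) = 0.108317 mm


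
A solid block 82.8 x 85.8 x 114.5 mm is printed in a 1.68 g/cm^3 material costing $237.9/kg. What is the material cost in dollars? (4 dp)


V = 82.8 * 85.8 * 114.5 = 813435.48 mm^3 = 813.43548 cm^3
Mass = 813.43548 * 1.68 / 1000 = 1.36657161 kg
Cost = 1.36657161 * 237.9 = 325.1074 $


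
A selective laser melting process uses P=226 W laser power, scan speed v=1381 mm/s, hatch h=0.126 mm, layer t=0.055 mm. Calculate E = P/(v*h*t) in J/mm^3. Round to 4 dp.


E = 226 / (1381*0.126*0.055) = 23.6147 J/mm^3


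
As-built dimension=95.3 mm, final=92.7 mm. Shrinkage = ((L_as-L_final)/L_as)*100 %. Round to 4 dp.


Shrinkage = ((95.3-92.7)/95.3)*100 = 2.7282 %


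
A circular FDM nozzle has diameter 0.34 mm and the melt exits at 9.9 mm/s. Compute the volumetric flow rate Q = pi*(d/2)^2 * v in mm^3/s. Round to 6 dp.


A = pi*(0.34/2)^2 = 0.09079203 mm^2
Q = 0.09079203 * 9.9 = 0.898841 mm^3/s


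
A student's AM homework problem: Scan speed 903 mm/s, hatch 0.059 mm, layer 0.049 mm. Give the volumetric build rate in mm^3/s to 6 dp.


Rate = 903 * 0.059 * 0.049 = 2.610573 mm^3/s


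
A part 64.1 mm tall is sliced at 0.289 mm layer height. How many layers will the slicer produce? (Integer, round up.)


Layers = ceil(64.1/0.289) = 222


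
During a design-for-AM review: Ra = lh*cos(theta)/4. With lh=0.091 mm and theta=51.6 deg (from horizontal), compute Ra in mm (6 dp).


Ra = 0.091 * cos(51.6) / 4 = 0.014131 mm


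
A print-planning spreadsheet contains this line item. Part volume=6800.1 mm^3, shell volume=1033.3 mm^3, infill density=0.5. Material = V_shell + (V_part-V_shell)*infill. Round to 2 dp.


V_infill = (6800.1 - 1033.3) * 0.5 = 2883.4
V_total = 1033.3 + 2883.4 = 3916.7 mm^3


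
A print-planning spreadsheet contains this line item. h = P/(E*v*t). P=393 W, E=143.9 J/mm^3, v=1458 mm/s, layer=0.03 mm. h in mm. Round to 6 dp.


h = 393 / (143.9*1458*0.03) = 0.062439 mm


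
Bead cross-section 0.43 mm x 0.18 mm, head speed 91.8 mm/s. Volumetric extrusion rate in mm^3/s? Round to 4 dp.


Rate = 0.43 * 0.18 * 91.8 = 7.1053 mm^3/s


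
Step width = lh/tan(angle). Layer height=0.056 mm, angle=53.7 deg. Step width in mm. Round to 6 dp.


step = 0.056 / tan(53.7) = 0.041136 mm


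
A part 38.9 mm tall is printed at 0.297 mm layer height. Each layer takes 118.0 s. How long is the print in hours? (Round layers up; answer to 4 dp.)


Layers = ceil(38.9/0.297) = 131
t = 131 * 118.0 / 3600 = 4.2939 hrs


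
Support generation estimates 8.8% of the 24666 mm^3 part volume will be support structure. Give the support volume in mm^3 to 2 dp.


V_support = 24666 * 0.088 = 2170.61 mm^3


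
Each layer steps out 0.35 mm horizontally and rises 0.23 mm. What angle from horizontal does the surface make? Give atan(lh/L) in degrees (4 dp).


angle = atan(0.23/0.35) = 33.3106 degrees


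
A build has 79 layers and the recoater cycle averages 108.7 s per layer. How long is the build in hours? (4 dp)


t = 79 * 108.7 / 3600 = 2.3854 hrs


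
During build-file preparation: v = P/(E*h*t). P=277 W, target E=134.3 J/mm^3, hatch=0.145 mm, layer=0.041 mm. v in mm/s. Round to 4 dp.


v = 277 / (134.3*0.145*0.041) = 346.938 mm/s


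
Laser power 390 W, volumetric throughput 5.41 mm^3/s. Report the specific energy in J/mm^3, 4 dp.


SE = 390 / 5.41 = 72.0887 J/mm^3


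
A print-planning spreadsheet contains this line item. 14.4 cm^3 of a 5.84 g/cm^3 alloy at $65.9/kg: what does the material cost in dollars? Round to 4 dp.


Mass = 14.4*5.84/1000 = 0.084096 kg
Cost = 0.084096 * 65.9 = 5.5419 $


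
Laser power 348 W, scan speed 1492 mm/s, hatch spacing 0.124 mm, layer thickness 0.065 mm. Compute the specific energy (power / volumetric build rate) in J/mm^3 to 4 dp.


Build rate = 1492 * 0.124 * 0.065 = 12.02552 mm^3/s
SE = 348 / 12.02552 = 28.9385 J/mm^3


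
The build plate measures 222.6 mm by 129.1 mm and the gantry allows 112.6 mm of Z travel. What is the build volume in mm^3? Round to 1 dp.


V = 222.6 * 129.1 * 112.6 = 3235860.5 mm^3


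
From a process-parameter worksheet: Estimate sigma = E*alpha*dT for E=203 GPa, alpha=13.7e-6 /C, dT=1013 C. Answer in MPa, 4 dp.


sigma = 203*1000 * 13.7e-6 * 1013 = 2817.2543 MPa


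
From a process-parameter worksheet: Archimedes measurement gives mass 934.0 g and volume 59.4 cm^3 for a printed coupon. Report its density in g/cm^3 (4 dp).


rho = 934.0 / 59.4 = 15.7239 g/cm^3


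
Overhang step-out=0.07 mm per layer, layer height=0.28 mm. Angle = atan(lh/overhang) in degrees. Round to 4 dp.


angle = atan(0.28/0.07) = 75.9638 degrees


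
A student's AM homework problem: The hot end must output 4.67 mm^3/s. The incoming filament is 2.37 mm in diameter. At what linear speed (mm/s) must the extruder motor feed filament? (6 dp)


A = pi*(2.37/2)^2 = 4.411503
v = 4.67 / 4.411503 = 1.058596 mm/s


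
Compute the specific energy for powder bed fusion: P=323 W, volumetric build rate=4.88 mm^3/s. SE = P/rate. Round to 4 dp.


SE = 323 / 4.88 = 66.1885 J/mm^3


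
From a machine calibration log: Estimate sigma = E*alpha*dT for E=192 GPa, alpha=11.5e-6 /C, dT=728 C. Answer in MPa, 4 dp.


sigma = 192*1000 * 11.5e-6 * 728 = 1607.424 MPa


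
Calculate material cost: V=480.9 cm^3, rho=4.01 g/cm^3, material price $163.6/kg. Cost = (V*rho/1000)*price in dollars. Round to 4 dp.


Mass = 480.9*4.01/1000 = 1.928409 kg
Cost = 1.928409 * 163.6 = 315.4877 $


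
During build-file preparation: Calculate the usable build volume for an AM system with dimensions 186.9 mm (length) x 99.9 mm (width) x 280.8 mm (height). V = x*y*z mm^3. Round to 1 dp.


V = 186.9 * 99.9 * 280.8 = 5242903.8 mm^3


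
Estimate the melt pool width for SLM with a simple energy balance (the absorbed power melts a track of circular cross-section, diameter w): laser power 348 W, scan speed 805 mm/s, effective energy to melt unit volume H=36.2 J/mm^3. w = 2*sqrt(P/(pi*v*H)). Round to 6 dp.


w = 2*sqrt(348/(pi*805*36.2)) = 0.123308 mm


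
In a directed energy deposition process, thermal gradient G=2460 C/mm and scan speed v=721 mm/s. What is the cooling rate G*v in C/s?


CR = 2460 * 721 = 1773660 C/s


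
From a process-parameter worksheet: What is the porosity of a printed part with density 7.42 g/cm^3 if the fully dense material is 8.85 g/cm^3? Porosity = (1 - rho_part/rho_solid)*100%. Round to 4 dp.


Porosity = (1-7.42/8.85)*100 = 16.1582 %


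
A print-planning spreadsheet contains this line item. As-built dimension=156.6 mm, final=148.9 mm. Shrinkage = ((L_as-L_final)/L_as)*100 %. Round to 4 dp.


Shrinkage = ((156.6-148.9)/156.6)*100 = 4.917 %


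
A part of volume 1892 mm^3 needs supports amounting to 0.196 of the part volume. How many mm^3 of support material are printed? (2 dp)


V_support = 1892 * 0.196 = 370.83 mm^3


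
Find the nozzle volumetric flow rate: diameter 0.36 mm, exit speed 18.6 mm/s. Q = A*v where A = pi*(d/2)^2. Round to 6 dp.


A = pi*(0.36/2)^2 = 0.1017876 mm^2
Q = 0.1017876 * 18.6 = 1.893249 mm^3/s


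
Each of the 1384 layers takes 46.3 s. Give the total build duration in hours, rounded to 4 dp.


t = 1384 * 46.3 / 3600 = 17.7998 hrs


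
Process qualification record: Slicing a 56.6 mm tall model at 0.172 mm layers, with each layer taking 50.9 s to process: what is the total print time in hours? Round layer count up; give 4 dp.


Layers = ceil(56.6/0.172) = 330
t = 330 * 50.9 / 3600 = 4.6658 hrs


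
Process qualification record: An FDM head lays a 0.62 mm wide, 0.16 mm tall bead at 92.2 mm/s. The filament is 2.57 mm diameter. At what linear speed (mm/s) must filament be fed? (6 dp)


Q = 0.62 * 0.16 * 92.2 = 9.14624 mm^3/s
A_fil = pi*(2.57/2)^2 = 5.18747633 mm^2
v_feed = 9.14624 / 5.18747633 = 1.763139 mm/s


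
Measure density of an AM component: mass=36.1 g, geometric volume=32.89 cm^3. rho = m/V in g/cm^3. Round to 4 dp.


rho = 36.1 / 32.89 = 1.0976 g/cm^3


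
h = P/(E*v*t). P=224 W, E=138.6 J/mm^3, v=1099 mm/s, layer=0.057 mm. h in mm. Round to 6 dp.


h = 224 / (138.6*1099*0.057) = 0.0258 mm


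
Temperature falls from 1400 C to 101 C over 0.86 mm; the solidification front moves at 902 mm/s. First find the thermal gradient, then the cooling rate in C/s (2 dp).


G = (1400-101)/0.86 = 1510.46511628 C/mm
CR = 1510.46511628 * 902 = 1362439.53 C/s


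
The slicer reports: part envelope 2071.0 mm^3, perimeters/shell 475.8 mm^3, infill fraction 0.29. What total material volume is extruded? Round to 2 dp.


V_infill = (2071.0 - 475.8) * 0.29 = 462.61
V_total = 475.8 + 462.61 = 938.41 mm^3


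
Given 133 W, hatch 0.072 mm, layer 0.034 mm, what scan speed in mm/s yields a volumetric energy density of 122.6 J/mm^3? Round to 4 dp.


v = 133 / (122.6*0.072*0.034) = 443.149 mm/s


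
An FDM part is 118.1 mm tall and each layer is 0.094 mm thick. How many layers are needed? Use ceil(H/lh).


Layers = ceil(118.1/0.094) = 1257


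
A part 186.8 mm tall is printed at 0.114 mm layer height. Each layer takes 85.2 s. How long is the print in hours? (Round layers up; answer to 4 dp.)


Layers = ceil(186.8/0.114) = 1639
t = 1639 * 85.2 / 3600 = 38.7897 hrs


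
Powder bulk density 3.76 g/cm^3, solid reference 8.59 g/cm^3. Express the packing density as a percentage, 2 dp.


Packing = (3.76/8.59)*100 = 43.77 %


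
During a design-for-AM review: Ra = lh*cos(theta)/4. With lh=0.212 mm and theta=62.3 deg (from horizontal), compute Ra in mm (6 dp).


Ra = 0.212 * cos(62.3) / 4 = 0.024637 mm


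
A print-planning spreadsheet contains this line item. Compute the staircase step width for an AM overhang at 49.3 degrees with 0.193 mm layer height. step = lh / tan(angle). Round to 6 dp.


step = 0.193 / tan(49.3) = 0.166006 mm


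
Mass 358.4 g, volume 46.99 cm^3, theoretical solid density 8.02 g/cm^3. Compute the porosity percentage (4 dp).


rho_part = 358.4 / 46.99 = 7.62715471 g/cm^3
Porosity = (1 - 7.62715471/8.02)*100 = 4.8983 %


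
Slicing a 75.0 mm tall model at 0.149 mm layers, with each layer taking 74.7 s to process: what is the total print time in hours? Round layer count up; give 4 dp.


Layers = ceil(75.0/0.149) = 504
t = 504 * 74.7 / 3600 = 10.458 hrs


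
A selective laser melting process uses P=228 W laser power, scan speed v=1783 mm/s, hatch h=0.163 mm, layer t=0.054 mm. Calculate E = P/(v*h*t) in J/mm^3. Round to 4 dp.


E = 228 / (1783*0.163*0.054) = 14.5279 J/mm^3


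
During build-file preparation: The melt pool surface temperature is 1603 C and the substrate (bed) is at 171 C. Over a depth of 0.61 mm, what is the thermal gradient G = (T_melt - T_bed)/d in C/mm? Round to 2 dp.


G = (1603-171)/0.61 = 2347.54 C/mm


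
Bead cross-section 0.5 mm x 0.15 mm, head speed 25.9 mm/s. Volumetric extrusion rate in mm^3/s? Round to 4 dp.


Rate = 0.5 * 0.15 * 25.9 = 1.9425 mm^3/s


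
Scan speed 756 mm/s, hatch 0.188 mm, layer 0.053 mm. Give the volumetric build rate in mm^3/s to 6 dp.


Rate = 756 * 0.188 * 0.053 = 7.532784 mm^3/s


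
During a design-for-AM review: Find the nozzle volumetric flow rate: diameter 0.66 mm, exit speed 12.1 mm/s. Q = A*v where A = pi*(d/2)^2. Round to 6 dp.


A = pi*(0.66/2)^2 = 0.34211944 mm^2
Q = 0.34211944 * 12.1 = 4.139645 mm^3/s


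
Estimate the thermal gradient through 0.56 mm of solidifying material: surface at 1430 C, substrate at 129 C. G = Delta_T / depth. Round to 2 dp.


G = (1430-129)/0.56 = 2323.21 C/mm


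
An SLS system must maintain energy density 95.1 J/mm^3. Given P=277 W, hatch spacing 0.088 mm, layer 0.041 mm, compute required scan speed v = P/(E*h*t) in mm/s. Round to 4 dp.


v = 277 / (95.1*0.088*0.041) = 807.2959 mm/s


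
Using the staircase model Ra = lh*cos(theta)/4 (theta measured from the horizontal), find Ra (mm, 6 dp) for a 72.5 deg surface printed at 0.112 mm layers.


Ra = 0.112 * cos(72.5) / 4 = 0.00842 mm


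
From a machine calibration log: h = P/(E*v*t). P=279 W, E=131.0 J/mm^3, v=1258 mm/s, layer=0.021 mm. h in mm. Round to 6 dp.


h = 279 / (131.0*1258*0.021) = 0.080618 mm


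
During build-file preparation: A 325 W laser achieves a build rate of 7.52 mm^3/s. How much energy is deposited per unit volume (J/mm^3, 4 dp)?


SE = 325 / 7.52 = 43.2181 J/mm^3


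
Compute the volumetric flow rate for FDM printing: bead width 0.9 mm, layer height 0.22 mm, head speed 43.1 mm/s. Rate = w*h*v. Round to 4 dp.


Rate = 0.9 * 0.22 * 43.1 = 8.5338 mm^3/s


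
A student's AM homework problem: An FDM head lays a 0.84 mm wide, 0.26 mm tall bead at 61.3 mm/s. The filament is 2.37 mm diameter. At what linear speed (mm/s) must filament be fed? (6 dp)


Q = 0.84 * 0.26 * 61.3 = 13.38792 mm^3/s
A_fil = pi*(2.37/2)^2 = 4.41150294 mm^2
v_feed = 13.38792 / 4.41150294 = 3.034775 mm/s


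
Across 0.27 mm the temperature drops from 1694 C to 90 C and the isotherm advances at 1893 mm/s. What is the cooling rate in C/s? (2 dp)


G = (1694-90)/0.27 = 5940.74074074 C/mm
CR = 5940.74074074 * 1893 = 11245822.22 C/s


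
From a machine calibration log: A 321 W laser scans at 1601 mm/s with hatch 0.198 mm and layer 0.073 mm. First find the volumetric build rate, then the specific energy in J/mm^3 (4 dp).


Build rate = 1601 * 0.198 * 0.073 = 23.140854 mm^3/s
SE = 321 / 23.140854 = 13.8716 J/mm^3


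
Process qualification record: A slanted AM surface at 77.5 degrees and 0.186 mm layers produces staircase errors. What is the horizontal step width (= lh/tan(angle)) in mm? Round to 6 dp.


step = 0.186 / tan(77.5) = 0.041235 mm


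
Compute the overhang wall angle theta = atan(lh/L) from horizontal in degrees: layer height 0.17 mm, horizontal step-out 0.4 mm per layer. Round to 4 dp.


angle = atan(0.17/0.4) = 23.0255 degrees


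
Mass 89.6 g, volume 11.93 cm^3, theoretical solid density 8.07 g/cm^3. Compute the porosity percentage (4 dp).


rho_part = 89.6 / 11.93 = 7.51047779 g/cm^3
Porosity = (1 - 7.51047779/8.07)*100 = 6.9334 %


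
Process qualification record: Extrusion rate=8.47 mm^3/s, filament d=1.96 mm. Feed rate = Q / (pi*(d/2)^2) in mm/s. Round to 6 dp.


A = pi*(1.96/2)^2 = 3.017186
v = 8.47 / 3.017186 = 2.807252 mm/s


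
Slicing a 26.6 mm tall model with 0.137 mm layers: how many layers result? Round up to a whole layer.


Layers = ceil(26.6/0.137) = 195


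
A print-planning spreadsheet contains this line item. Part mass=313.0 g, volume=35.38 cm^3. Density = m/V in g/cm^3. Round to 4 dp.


rho = 313.0 / 35.38 = 8.8468 g/cm^3


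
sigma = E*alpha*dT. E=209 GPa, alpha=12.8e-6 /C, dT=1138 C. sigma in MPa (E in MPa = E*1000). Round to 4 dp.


sigma = 209*1000 * 12.8e-6 * 1138 = 3044.3776 MPa


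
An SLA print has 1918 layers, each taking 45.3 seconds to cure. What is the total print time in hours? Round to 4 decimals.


t = 1918 * 45.3 / 3600 = 24.1348 hrs


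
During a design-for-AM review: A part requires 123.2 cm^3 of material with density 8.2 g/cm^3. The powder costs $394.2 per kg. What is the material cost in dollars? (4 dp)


Mass = 123.2*8.2/1000 = 1.01024 kg
Cost = 1.01024 * 394.2 = 398.2366 $


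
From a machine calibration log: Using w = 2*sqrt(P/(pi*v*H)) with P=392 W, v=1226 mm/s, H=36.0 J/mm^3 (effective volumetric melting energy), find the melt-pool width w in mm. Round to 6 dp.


w = 2*sqrt(392/(pi*1226*36.0)) = 0.106341 mm


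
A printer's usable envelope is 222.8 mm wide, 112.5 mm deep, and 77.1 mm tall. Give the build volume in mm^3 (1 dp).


V = 222.8 * 112.5 * 77.1 = 1932511.5 mm^3


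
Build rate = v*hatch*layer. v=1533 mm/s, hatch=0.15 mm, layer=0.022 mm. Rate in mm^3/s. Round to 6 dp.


Rate = 1533 * 0.15 * 0.022 = 5.0589 mm^3/s


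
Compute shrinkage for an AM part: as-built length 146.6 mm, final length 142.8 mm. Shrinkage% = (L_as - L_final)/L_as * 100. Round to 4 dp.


Shrinkage = ((146.6-142.8)/146.6)*100 = 2.5921 %


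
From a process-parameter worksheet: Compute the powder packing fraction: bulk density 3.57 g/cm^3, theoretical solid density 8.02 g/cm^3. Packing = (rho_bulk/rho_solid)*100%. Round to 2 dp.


Packing = (3.57/8.02)*100 = 44.51 %


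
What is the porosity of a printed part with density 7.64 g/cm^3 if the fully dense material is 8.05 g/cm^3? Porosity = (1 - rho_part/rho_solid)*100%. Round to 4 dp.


Porosity = (1-7.64/8.05)*100 = 5.0932 %


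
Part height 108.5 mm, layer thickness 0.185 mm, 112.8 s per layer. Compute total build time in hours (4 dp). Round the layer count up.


Layers = ceil(108.5/0.185) = 587
t = 587 * 112.8 / 3600 = 18.3927 hrs


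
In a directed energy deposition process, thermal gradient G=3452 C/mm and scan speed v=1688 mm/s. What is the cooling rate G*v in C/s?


CR = 3452 * 1688 = 5826976 C/s


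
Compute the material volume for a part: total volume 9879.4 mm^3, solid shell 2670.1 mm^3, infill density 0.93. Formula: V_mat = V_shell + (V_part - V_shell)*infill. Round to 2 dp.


V_infill = (9879.4 - 2670.1) * 0.93 = 6704.65
V_total = 2670.1 + 6704.65 = 9374.75 mm^3


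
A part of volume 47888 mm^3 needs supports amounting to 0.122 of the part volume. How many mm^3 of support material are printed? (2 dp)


V_support = 47888 * 0.122 = 5842.34 mm^3


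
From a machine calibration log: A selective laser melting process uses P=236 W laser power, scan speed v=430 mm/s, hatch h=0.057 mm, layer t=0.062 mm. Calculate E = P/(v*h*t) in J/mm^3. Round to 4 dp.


E = 236 / (430*0.057*0.062) = 155.302 J/mm^3


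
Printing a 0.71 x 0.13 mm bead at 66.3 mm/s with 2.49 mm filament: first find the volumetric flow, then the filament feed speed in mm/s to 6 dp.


Q = 0.71 * 0.13 * 66.3 = 6.11949 mm^3/s
A_fil = pi*(2.49/2)^2 = 4.86954715 mm^2
v_feed = 6.11949 / 4.86954715 = 1.256686 mm/s


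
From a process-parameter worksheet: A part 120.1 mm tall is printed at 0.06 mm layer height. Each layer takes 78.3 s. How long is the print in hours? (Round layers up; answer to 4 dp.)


Layers = ceil(120.1/0.06) = 2002
t = 2002 * 78.3 / 3600 = 43.5435 hrs


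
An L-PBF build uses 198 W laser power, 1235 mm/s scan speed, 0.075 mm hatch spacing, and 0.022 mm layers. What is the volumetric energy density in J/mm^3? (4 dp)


E = 198 / (1235*0.075*0.022) = 97.166 J/mm^3


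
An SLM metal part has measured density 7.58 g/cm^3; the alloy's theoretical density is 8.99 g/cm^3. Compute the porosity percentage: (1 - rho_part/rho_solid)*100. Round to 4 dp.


Porosity = (1-7.58/8.99)*100 = 15.6841 %


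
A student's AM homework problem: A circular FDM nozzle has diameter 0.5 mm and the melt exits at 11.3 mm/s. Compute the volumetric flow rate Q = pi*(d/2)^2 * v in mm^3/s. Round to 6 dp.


A = pi*(0.5/2)^2 = 0.19634954 mm^2
Q = 0.19634954 * 11.3 = 2.21875 mm^3/s


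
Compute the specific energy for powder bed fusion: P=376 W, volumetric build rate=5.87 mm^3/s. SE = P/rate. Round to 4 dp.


SE = 376 / 5.87 = 64.0545 J/mm^3


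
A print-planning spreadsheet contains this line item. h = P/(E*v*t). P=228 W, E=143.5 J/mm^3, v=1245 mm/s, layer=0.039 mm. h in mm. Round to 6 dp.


h = 228 / (143.5*1245*0.039) = 0.032723 mm


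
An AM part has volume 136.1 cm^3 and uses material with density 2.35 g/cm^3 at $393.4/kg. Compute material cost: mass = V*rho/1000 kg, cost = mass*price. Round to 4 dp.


Mass = 136.1*2.35/1000 = 0.319835 kg
Cost = 0.319835 * 393.4 = 125.8231 $


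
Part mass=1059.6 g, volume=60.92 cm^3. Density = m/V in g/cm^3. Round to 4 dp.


rho = 1059.6 / 60.92 = 17.3933 g/cm^3


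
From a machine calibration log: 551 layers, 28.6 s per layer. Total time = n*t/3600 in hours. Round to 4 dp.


t = 551 * 28.6 / 3600 = 4.3774 hrs


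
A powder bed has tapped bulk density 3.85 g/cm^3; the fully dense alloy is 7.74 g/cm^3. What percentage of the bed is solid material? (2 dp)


Packing = (3.85/7.74)*100 = 49.74 %


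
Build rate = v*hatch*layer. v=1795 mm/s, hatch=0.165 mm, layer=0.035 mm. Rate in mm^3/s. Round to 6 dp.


Rate = 1795 * 0.165 * 0.035 = 10.366125 mm^3/s


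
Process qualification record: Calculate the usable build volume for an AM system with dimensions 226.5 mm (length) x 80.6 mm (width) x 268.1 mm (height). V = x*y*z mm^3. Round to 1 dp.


V = 226.5 * 80.6 * 268.1 = 4894406.8 mm^3


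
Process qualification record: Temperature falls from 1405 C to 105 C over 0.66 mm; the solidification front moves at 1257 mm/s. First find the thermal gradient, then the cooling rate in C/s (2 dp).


G = (1405-105)/0.66 = 1969.6969697 C/mm
CR = 1969.6969697 * 1257 = 2475909.09 C/s


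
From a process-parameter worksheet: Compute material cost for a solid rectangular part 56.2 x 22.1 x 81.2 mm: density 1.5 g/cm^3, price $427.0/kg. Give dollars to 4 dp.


V = 56.2 * 22.1 * 81.2 = 100852.024 mm^3 = 100.852024 cm^3
Mass = 100.852024 * 1.5 / 1000 = 0.15127804 kg
Cost = 0.15127804 * 427.0 = 64.5957 $


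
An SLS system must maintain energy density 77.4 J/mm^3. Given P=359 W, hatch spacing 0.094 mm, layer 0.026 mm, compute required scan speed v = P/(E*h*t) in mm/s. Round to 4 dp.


v = 359 / (77.4*0.094*0.026) = 1897.8081 mm/s


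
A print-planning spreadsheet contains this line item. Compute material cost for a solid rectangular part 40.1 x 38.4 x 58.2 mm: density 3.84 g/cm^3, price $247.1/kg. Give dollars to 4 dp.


V = 40.1 * 38.4 * 58.2 = 89618.688 mm^3 = 89.618688 cm^3
Mass = 89.618688 * 3.84 / 1000 = 0.34413576 kg
Cost = 0.34413576 * 247.1 = 85.0359 $


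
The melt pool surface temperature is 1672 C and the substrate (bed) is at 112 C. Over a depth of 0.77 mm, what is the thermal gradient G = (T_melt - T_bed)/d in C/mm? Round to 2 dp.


G = (1672-112)/0.77 = 2025.97 C/mm


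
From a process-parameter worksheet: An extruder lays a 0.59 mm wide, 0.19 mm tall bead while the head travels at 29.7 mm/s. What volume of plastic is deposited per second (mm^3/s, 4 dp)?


Rate = 0.59 * 0.19 * 29.7 = 3.3294 mm^3/s


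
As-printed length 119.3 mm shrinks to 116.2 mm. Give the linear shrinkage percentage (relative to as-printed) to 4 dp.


Shrinkage = ((119.3-116.2)/119.3)*100 = 2.5985 %
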